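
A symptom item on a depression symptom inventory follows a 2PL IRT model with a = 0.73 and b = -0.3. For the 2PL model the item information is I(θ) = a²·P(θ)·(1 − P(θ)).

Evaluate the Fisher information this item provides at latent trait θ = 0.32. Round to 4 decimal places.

P = 1/(1+e^{-0.4526}) = 0.6113
P(1−P) = 0.6113 × 0.3887 = 0.2376
I = a² × P(1−P) = 0.73² × 0.2376 = 0.12663

0.1266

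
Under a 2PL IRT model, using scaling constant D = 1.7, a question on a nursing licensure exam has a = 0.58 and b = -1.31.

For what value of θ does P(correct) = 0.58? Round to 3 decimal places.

-0.983

P(θ) = 1 / (1 + exp(−D·a(θ − b)))
logit = ln(0.5800/0.4200) = 0.3228
θ = b + logit/(1.7·a) = -1.31 + 0.3228/0.9860 = -0.9826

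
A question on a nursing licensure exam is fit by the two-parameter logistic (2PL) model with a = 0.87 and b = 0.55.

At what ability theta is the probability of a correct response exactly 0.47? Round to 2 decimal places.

0.41

P(theta) = 1 / (1 + exp(−a(theta − b)))
logit = ln(0.4700/0.5300) = -0.1201
theta = b + logit/(a) = 0.55 + (-0.1201)/0.8700 = 0.4119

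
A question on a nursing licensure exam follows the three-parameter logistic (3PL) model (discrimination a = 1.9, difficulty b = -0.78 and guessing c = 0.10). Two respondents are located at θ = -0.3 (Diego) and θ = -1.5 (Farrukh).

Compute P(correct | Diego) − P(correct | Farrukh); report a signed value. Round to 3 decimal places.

0.459

P(θ) = c + (1 − c) · 1 / (1 + exp(−a(θ − b)))
P(Diego) = 0.7421  [exponent 0.9120]
P(Farrukh) = 0.2826  [exponent -1.3680]
Difference = 0.7421 − 0.2826 = 0.4594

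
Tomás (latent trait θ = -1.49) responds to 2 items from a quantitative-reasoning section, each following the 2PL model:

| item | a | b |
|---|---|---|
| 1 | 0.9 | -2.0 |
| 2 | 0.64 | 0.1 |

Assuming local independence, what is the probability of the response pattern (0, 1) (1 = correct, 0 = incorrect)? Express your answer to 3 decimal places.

0.103

P(θ) = 1 / (1 + exp(−a(θ − b)))
P_1 = 1/(1+e^{-0.4590}) = 0.6128
P_2 = 1/(1+e^{1.0176}) = 0.2655
L = (1−P_1) × P_2 = 0.3872 × 0.2655 = 0.10281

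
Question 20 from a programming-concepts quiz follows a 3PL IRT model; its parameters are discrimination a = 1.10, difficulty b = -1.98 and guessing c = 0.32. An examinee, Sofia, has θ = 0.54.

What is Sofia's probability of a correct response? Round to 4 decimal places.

P(θ) = c + (1 − c) · 1 / (1 + exp(−a(θ − b)))
Exponent: 1.10 × (0.54 − (-1.98)) = 2.7720
1/(1 + e^{-2.7720}) = 0.9411
P = 0.32 + 0.68 × 0.9411 = 0.9600

0.9600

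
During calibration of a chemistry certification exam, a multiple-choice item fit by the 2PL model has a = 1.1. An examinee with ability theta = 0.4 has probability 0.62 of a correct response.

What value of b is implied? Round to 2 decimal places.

P(theta) = 1 / (1 + exp(−a(theta − b)))
logit(0.62) = ln(0.62/0.38) = 0.4895
b = theta − logit/(a) = 0.4 − 0.4895/1.1000 = -0.0450

-0.05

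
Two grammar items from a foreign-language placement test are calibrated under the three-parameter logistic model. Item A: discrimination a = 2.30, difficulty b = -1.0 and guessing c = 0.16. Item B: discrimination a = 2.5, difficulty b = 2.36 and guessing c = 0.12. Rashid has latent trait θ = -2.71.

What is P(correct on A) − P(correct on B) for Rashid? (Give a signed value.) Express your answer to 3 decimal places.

P(θ) = c + (1 − c) · 1 / (1 + exp(−a(θ − b)))
P_A = 0.1761
P_B = 0.1200
P_A − P_B = 0.0561

0.056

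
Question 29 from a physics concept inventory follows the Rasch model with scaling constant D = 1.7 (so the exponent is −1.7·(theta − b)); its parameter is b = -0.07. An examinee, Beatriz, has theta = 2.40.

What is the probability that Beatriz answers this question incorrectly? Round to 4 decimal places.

P(theta) = 1 / (1 + exp(−D·(theta − b)))
Exponent: 1.7 × (2.40 − (-0.07)) = 4.1990
1/(1 + e^{-4.1990}) = 0.9852
P = 0.9852
P(incorrect) = 1 − 0.9852 = 0.0148

0.0148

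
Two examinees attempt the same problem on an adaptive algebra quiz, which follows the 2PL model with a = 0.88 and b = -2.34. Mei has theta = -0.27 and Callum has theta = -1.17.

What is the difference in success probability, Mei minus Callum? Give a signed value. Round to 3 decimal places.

0.124

P(theta) = 1 / (1 + exp(−a(theta − b)))
P(Mei) = 0.8608  [exponent 1.8216]
P(Callum) = 0.7368  [exponent 1.0296]
Difference = 0.8608 − 0.7368 = 0.1239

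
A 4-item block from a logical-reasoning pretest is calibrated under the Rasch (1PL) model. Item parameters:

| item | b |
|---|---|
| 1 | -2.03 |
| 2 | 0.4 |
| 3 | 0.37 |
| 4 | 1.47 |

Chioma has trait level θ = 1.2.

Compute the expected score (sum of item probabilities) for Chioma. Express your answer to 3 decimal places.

P(θ) = 1 / (1 + exp(−(θ − b)))
P_1 = 1/(1+e^{-3.2300}) = 0.9619
P_2 = 1/(1+e^{-0.8000}) = 0.6900
P_3 = 1/(1+e^{-0.8300}) = 0.6964
P_4 = 1/(1+e^{0.2700}) = 0.4329
E[score] = 0.9619 + 0.6900 + 0.6964 + 0.4329 = 2.7812

2.781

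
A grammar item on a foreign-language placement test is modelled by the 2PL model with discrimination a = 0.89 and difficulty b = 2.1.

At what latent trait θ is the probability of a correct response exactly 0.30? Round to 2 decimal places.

1.15

P(θ) = 1 / (1 + exp(−a(θ − b)))
logit = ln(0.3000/0.7000) = -0.8473
θ = b + logit/(a) = 2.1 + (-0.8473)/0.8900 = 1.1480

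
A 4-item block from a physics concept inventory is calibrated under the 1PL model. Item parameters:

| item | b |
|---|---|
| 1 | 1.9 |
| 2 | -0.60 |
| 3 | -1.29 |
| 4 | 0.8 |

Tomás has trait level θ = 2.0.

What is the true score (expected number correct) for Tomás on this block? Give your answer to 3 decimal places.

3.188

P(θ) = 1 / (1 + exp(−(θ − b)))
P_1 = 1/(1+e^{-0.1000}) = 0.5250
P_2 = 1/(1+e^{-2.6000}) = 0.9309
P_3 = 1/(1+e^{-3.2900}) = 0.9641
P_4 = 1/(1+e^{-1.2000}) = 0.7685
E[score] = 0.5250 + 0.9309 + 0.9641 + 0.7685 = 3.1884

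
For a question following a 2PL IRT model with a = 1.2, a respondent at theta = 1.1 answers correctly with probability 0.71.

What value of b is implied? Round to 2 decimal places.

P(theta) = 1 / (1 + exp(−a(theta − b)))
logit(0.71) = ln(0.71/0.29) = 0.8954
b = theta − logit/(a) = 1.1 − 0.8954/1.2000 = 0.3538

0.35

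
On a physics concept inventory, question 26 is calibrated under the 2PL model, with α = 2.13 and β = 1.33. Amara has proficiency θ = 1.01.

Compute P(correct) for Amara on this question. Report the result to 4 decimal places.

P(θ) = 1 / (1 + exp(−α(θ − β)))
Exponent: 2.13 × (1.01 − 1.33) = -0.6816
1/(1 + e^{0.6816}) = 0.3359

0.3359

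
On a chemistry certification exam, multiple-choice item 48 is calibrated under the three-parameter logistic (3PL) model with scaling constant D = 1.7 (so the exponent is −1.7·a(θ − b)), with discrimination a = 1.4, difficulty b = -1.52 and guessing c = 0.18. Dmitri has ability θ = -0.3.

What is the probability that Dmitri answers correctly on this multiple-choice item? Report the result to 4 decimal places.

P(θ) = c + (1 − c) · 1 / (1 + exp(−D·a(θ − b)))
Exponent: 1.7 × 1.4 × (-0.3 − (-1.52)) = 2.9036
1/(1 + e^{-2.9036}) = 0.9480
P = 0.18 + 0.82 × 0.9480 = 0.9574

0.9574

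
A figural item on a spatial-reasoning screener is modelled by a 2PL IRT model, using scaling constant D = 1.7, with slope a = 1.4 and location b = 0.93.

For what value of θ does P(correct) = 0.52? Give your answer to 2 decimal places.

0.96

P(θ) = 1 / (1 + exp(−D·a(θ − b)))
logit = ln(0.5200/0.4800) = 0.0800
θ = b + logit/(1.7·a) = 0.93 + 0.0800/2.3800 = 0.9636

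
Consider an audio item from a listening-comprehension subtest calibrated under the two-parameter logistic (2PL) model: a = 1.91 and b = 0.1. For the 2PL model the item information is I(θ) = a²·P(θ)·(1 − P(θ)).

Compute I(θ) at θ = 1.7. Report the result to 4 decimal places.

0.1566

P = 1/(1+e^{-3.0560}) = 0.9550
P(1−P) = 0.9550 × 0.0450 = 0.0429
I = a² × P(1−P) = 1.91² × 0.0429 = 0.15664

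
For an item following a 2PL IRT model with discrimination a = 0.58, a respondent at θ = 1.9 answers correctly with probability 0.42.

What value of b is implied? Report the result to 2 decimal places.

2.46

P(θ) = 1 / (1 + exp(−a(θ − b)))
logit(0.42) = ln(0.42/0.58) = -0.3228
b = θ − logit/(a) = 1.9 − (-0.3228)/0.5800 = 2.4565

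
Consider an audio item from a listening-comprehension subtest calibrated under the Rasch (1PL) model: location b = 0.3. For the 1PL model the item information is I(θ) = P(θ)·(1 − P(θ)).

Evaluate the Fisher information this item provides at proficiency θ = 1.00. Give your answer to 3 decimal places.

P = 1/(1+e^{-0.7000}) = 0.6682
P(1−P) = 0.6682 × 0.3318 = 0.2217
I = P(1−P) = 0.22171

0.222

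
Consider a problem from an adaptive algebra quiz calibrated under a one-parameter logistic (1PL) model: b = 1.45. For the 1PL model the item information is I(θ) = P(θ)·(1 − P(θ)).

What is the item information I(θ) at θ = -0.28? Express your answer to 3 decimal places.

0.128

P = 1/(1+e^{1.7300}) = 0.1506
P(1−P) = 0.1506 × 0.8494 = 0.1279
I = P(1−P) = 0.12791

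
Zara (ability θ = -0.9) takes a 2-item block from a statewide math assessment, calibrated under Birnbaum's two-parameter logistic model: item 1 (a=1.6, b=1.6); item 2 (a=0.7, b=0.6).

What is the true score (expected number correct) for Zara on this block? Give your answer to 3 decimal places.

P(θ) = 1 / (1 + exp(−a(θ − b)))
P_1 = 1/(1+e^{4.0000}) = 0.0180
P_2 = 1/(1+e^{1.0500}) = 0.2592
E[score] = 0.0180 + 0.2592 = 0.2772

0.277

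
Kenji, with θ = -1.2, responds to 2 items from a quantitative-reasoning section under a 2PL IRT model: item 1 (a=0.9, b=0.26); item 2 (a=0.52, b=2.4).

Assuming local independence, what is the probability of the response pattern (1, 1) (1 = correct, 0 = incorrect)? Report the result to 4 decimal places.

P(θ) = 1 / (1 + exp(−a(θ − b)))
P_1 = 1/(1+e^{1.3140}) = 0.2118
P_2 = 1/(1+e^{1.8720}) = 0.1333
L = P_1 × P_2 = 0.2118 × 0.1333 = 0.02824

0.0282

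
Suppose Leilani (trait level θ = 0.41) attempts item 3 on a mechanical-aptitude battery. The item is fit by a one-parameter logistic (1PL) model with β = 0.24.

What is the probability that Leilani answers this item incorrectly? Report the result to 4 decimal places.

P(θ) = 1 / (1 + exp(−(θ − β)))
Exponent: (0.41 − 0.24) = 0.1700
1/(1 + e^{-0.1700}) = 0.5424
P = 0.5424
P(incorrect) = 1 − 0.5424 = 0.4576

0.4576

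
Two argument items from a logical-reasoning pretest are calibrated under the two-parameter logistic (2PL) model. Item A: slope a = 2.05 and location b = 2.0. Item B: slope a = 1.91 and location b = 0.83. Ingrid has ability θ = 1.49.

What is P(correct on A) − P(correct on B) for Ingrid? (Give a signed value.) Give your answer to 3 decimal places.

P(θ) = 1 / (1 + exp(−a(θ − b)))
P_A = 0.2601
P_B = 0.7791
P_A − P_B = -0.5190

-0.519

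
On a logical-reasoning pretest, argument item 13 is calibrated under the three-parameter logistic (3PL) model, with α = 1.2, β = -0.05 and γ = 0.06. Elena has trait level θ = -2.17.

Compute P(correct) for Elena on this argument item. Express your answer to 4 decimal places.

P(θ) = γ + (1 − γ) · 1 / (1 + exp(−α(θ − β)))
Exponent: 1.2 × (-2.17 − (-0.05)) = -2.5440
1/(1 + e^{2.5440}) = 0.0728
P = 0.06 + 0.94 × 0.0728 = 0.1285

0.1285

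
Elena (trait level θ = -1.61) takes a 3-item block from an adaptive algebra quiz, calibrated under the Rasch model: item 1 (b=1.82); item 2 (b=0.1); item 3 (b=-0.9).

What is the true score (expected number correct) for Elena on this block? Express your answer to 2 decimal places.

P(θ) = 1 / (1 + exp(−(θ − b)))
P_1 = 1/(1+e^{3.4300}) = 0.0314
P_2 = 1/(1+e^{1.7100}) = 0.1532
P_3 = 1/(1+e^{0.7100}) = 0.3296
E[score] = 0.0314 + 0.1532 + 0.3296 = 0.5141

0.51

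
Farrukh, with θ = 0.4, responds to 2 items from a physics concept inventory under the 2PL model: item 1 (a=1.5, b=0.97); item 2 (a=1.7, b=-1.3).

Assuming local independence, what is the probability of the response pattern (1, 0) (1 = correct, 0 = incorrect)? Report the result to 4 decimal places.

0.0157

P(θ) = 1 / (1 + exp(−a(θ − b)))
P_1 = 1/(1+e^{0.8550}) = 0.2984
P_2 = 1/(1+e^{-2.8900}) = 0.9473
L = P_1 × (1−P_2) = 0.2984 × 0.0527 = 0.01571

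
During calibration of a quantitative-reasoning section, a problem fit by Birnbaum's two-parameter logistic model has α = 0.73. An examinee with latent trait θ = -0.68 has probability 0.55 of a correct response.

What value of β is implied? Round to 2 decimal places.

-0.95

P(θ) = 1 / (1 + exp(−α(θ − β)))
logit(0.55) = ln(0.55/0.45) = 0.2007
β = θ − logit/(α) = -0.68 − 0.2007/0.7300 = -0.9549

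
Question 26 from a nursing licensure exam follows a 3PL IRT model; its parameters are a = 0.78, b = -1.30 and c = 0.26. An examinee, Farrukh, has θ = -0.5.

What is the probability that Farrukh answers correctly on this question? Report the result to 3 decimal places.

P(θ) = c + (1 − c) · 1 / (1 + exp(−a(θ − b)))
Exponent: 0.78 × (-0.5 − (-1.30)) = 0.6240
1/(1 + e^{-0.6240}) = 0.6511
P = 0.26 + 0.74 × 0.6511 = 0.7418

0.742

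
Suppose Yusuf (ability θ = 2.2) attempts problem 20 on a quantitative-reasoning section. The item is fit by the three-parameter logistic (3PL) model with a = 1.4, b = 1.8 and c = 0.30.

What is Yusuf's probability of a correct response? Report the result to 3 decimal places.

0.746

P(θ) = c + (1 − c) · 1 / (1 + exp(−a(θ − b)))
Exponent: 1.4 × (2.2 − 1.8) = 0.5600
1/(1 + e^{-0.5600}) = 0.6365
P = 0.30 + 0.70 × 0.6365 = 0.7455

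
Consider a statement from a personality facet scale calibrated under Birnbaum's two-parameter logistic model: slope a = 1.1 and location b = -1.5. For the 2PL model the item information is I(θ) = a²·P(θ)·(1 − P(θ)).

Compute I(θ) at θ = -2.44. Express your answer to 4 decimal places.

0.2341

P = 1/(1+e^{1.0340}) = 0.2623
P(1−P) = 0.2623 × 0.7377 = 0.1935
I = a² × P(1−P) = 1.1² × 0.1935 = 0.23414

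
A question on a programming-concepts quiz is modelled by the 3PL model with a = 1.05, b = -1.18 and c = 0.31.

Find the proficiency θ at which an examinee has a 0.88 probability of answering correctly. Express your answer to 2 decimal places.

P(θ) = c + (1 − c) · 1 / (1 + exp(−a(θ − b)))
Remove guessing floor: (0.88 − 0.31)/(1 − 0.31) = 0.8261
logit = ln(0.8261/0.1739) = 1.5581
θ = b + logit/(a) = -1.18 + 1.5581/1.0500 = 0.3039

0.30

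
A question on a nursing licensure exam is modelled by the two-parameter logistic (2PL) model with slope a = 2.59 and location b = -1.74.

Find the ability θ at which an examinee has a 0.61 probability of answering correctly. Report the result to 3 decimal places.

-1.567

P(θ) = 1 / (1 + exp(−a(θ − b)))
logit = ln(0.6100/0.3900) = 0.4473
θ = b + logit/(a) = -1.74 + 0.4473/2.5900 = -1.5673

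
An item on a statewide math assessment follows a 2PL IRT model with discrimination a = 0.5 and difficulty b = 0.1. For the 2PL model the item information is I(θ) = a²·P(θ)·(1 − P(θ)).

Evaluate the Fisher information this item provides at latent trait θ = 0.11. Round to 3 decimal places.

P = 1/(1+e^{-0.0050}) = 0.5012
P(1−P) = 0.5012 × 0.4988 = 0.2500
I = a² × P(1−P) = 0.5² × 0.2500 = 0.06250

0.062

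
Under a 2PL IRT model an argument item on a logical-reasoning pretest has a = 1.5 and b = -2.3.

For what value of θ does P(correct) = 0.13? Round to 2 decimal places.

P(θ) = 1 / (1 + exp(−a(θ − b)))
logit = ln(0.1300/0.8700) = -1.9010
θ = b + logit/(a) = -2.3 + (-1.9010)/1.5000 = -3.5673

-3.57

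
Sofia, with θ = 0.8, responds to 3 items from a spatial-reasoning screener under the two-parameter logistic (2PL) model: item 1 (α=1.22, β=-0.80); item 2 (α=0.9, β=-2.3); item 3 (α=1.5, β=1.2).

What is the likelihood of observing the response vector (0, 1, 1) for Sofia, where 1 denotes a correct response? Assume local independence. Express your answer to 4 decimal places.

P(θ) = 1 / (1 + exp(−α(θ − β)))
P_1 = 1/(1+e^{-1.9520}) = 0.8757
P_2 = 1/(1+e^{-2.7900}) = 0.9421
P_3 = 1/(1+e^{0.6000}) = 0.3543
L = (1−P_1) × P_2 × P_3 = 0.1243 × 0.9421 × 0.3543 = 0.04151

0.0415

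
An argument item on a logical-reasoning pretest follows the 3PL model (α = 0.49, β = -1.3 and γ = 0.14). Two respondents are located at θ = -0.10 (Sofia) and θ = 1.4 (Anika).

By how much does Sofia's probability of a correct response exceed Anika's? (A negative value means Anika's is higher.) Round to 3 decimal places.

P(θ) = γ + (1 − γ) · 1 / (1 + exp(−α(θ − β)))
P(Sofia) = 0.6929  [exponent 0.5880]
P(Anika) = 0.8191  [exponent 1.3230]
Difference = 0.6929 − 0.8191 = -0.1262

-0.126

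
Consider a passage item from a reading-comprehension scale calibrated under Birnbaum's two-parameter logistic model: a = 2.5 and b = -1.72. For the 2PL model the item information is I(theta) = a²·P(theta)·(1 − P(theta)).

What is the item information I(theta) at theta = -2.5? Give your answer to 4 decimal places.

0.6815

P = 1/(1+e^{1.9500}) = 0.1246
P(1−P) = 0.1246 × 0.8754 = 0.1090
I = a² × P(1−P) = 2.5² × 0.1090 = 0.68150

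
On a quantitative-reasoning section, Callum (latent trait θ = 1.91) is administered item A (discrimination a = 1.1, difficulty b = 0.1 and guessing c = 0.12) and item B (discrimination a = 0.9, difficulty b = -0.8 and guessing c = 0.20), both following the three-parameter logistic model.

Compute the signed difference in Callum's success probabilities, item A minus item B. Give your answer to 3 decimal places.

-0.042

P(θ) = c + (1 − c) · 1 / (1 + exp(−a(θ − b)))
P_A = 0.8943
P_B = 0.9358
P_A − P_B = -0.0415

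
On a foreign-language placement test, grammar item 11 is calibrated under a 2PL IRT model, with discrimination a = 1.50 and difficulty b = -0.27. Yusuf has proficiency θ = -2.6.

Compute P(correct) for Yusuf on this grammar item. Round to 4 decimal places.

0.0295

P(θ) = 1 / (1 + exp(−a(θ − b)))
Exponent: 1.50 × (-2.6 − (-0.27)) = -3.4950
1/(1 + e^{3.4950}) = 0.0295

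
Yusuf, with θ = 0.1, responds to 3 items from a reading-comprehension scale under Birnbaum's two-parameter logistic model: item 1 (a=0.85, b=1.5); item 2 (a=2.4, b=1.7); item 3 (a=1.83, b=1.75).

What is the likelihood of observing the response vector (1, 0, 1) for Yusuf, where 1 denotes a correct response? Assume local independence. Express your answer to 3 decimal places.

P(θ) = 1 / (1 + exp(−a(θ − b)))
P_1 = 1/(1+e^{1.1900}) = 0.2333
P_2 = 1/(1+e^{3.8400}) = 0.0210
P_3 = 1/(1+e^{3.0195}) = 0.0466
L = P_1 × (1−P_2) × P_3 = 0.2333 × 0.9790 × 0.0466 = 0.01063

0.011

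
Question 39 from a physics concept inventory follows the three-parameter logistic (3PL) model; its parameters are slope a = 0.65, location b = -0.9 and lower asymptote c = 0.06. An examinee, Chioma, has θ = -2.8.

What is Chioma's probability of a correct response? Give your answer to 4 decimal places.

0.2718

P(θ) = c + (1 − c) · 1 / (1 + exp(−a(θ − b)))
Exponent: 0.65 × (-2.8 − (-0.9)) = -1.2350
1/(1 + e^{1.2350}) = 0.2253
P = 0.06 + 0.94 × 0.2253 = 0.2718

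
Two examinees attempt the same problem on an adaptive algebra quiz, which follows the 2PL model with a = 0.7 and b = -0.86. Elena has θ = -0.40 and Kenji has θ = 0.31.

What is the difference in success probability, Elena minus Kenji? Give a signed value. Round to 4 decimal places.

P(θ) = 1 / (1 + exp(−a(θ − b)))
P(Elena) = 0.5798  [exponent 0.3220]
P(Kenji) = 0.6940  [exponent 0.8190]
Difference = 0.5798 − 0.6940 = -0.1142

-0.1142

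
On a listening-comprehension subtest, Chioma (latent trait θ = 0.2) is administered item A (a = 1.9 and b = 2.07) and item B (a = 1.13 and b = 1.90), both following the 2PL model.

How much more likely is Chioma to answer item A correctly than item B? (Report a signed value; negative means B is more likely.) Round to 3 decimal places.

-0.100

P(θ) = 1 / (1 + exp(−a(θ − b)))
P_A = 0.0278
P_B = 0.1278
P_A − P_B = -0.0999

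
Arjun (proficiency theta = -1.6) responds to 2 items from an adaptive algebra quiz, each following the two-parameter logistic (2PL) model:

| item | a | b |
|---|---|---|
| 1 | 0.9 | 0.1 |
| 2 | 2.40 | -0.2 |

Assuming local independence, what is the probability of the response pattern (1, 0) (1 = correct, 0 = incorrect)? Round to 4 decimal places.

P(theta) = 1 / (1 + exp(−a(theta − b)))
P_1 = 1/(1+e^{1.5300}) = 0.1780
P_2 = 1/(1+e^{3.3600}) = 0.0336
L = P_1 × (1−P_2) = 0.1780 × 0.9664 = 0.17202

0.1720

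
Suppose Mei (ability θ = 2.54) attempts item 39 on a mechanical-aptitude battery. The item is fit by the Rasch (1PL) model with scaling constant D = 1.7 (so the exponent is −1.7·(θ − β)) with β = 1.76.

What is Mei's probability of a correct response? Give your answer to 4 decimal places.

P(θ) = 1 / (1 + exp(−D·(θ − β)))
Exponent: 1.7 × (2.54 − 1.76) = 1.3260
1/(1 + e^{-1.3260}) = 0.7902
P = 0.7902

0.7902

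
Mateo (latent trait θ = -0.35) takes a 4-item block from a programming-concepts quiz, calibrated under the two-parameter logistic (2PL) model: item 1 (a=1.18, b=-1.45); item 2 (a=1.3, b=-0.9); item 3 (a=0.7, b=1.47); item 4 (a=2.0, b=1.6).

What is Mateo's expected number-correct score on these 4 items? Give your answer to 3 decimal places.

P(θ) = 1 / (1 + exp(−a(θ − b)))
P_1 = 1/(1+e^{-1.2980}) = 0.7855
P_2 = 1/(1+e^{-0.7150}) = 0.6715
P_3 = 1/(1+e^{1.2740}) = 0.2186
P_4 = 1/(1+e^{3.9000}) = 0.0198
E[score] = 0.7855 + 0.6715 + 0.2186 + 0.0198 = 1.6954

1.695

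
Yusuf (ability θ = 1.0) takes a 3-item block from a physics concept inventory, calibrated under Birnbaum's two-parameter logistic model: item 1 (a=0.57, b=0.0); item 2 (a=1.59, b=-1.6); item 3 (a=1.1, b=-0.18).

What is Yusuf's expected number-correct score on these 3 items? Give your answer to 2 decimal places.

P(θ) = 1 / (1 + exp(−a(θ − b)))
P_1 = 1/(1+e^{-0.5700}) = 0.6388
P_2 = 1/(1+e^{-4.1340}) = 0.9842
P_3 = 1/(1+e^{-1.2980}) = 0.7855
E[score] = 0.6388 + 0.9842 + 0.7855 = 2.4085

2.41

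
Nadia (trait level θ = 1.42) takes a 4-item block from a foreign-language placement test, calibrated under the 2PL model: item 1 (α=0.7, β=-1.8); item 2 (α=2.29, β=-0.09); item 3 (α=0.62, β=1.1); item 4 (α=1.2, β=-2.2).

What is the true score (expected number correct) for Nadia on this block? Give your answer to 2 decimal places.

P(θ) = 1 / (1 + exp(−α(θ − β)))
P_1 = 1/(1+e^{-2.2540}) = 0.9050
P_2 = 1/(1+e^{-3.4579}) = 0.9695
P_3 = 1/(1+e^{-0.1984}) = 0.5494
P_4 = 1/(1+e^{-4.3440}) = 0.9872
E[score] = 0.9050 + 0.9695 + 0.5494 + 0.9872 = 3.4111

3.41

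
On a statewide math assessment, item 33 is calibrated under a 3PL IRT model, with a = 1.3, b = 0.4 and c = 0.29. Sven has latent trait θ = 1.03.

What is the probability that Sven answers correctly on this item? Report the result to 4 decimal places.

P(θ) = c + (1 − c) · 1 / (1 + exp(−a(θ − b)))
Exponent: 1.3 × (1.03 − 0.4) = 0.8190
1/(1 + e^{-0.8190}) = 0.6940
P = 0.29 + 0.71 × 0.6940 = 0.7828

0.7828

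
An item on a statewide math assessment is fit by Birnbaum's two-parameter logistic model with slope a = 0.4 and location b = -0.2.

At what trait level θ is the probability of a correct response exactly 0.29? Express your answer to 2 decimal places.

-2.44

P(θ) = 1 / (1 + exp(−a(θ − b)))
logit = ln(0.2900/0.7100) = -0.8954
θ = b + logit/(a) = -0.2 + (-0.8954)/0.4000 = -2.4385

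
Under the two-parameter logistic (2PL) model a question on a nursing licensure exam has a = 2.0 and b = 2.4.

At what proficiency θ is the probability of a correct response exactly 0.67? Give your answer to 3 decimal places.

P(θ) = 1 / (1 + exp(−a(θ − b)))
logit = ln(0.6700/0.3300) = 0.7082
θ = b + logit/(a) = 2.4 + 0.7082/2.0000 = 2.7541

2.754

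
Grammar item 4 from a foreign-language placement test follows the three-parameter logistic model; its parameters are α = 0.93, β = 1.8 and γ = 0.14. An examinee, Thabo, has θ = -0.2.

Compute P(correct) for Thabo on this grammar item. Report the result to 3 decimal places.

0.256

P(θ) = γ + (1 − γ) · 1 / (1 + exp(−α(θ − β)))
Exponent: 0.93 × (-0.2 − 1.8) = -1.8600
1/(1 + e^{1.8600}) = 0.1347
P = 0.14 + 0.86 × 0.1347 = 0.2558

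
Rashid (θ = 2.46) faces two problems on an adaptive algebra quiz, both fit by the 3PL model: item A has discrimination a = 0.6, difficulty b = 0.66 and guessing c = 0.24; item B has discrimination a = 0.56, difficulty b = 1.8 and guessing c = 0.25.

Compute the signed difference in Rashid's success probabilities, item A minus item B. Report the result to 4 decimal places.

P(θ) = c + (1 − c) · 1 / (1 + exp(−a(θ − b)))
P_A = 0.8073
P_B = 0.6935
P_A − P_B = 0.1138

0.1138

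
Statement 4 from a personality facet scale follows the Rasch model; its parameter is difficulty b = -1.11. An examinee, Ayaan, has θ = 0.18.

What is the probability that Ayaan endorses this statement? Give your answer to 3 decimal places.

0.784

P(θ) = 1 / (1 + exp(−(θ − b)))
Exponent: (0.18 − (-1.11)) = 1.2900
1/(1 + e^{-1.2900}) = 0.7841
P = 0.7841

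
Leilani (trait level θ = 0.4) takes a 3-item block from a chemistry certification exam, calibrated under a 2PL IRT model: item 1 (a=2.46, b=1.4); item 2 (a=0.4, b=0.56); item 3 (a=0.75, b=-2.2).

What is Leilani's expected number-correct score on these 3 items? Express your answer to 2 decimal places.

1.44

P(θ) = 1 / (1 + exp(−a(θ − b)))
P_1 = 1/(1+e^{2.4600}) = 0.0787
P_2 = 1/(1+e^{0.0640}) = 0.4840
P_3 = 1/(1+e^{-1.9500}) = 0.8754
E[score] = 0.0787 + 0.4840 + 0.8754 = 1.4382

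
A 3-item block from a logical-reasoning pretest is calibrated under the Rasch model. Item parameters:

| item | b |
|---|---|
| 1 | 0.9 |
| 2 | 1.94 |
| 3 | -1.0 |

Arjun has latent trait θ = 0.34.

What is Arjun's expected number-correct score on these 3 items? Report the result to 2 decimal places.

1.32

P(θ) = 1 / (1 + exp(−(θ − b)))
P_1 = 1/(1+e^{0.5600}) = 0.3635
P_2 = 1/(1+e^{1.6000}) = 0.1680
P_3 = 1/(1+e^{-1.3400}) = 0.7925
E[score] = 0.3635 + 0.1680 + 0.7925 = 1.3240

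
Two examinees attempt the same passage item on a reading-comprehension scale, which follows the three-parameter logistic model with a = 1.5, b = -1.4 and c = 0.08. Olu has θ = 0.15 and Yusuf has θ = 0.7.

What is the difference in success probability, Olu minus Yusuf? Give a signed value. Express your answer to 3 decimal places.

P(θ) = c + (1 − c) · 1 / (1 + exp(−a(θ − b)))
P(Olu) = 0.9181  [exponent 2.3250]
P(Yusuf) = 0.9622  [exponent 3.1500]
Difference = 0.9181 − 0.9622 = -0.0441

-0.044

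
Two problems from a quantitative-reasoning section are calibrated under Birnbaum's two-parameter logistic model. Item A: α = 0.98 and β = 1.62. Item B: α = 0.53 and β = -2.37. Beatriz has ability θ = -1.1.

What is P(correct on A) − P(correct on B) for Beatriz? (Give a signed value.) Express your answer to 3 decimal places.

-0.597

P(θ) = 1 / (1 + exp(−α(θ − β)))
P_A = 0.0650
P_B = 0.6622
P_A − P_B = -0.5972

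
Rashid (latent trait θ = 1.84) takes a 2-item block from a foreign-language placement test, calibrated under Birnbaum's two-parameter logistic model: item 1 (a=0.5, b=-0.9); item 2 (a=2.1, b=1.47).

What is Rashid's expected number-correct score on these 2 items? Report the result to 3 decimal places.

1.482

P(θ) = 1 / (1 + exp(−a(θ − b)))
P_1 = 1/(1+e^{-1.3700}) = 0.7974
P_2 = 1/(1+e^{-0.7770}) = 0.6850
E[score] = 0.7974 + 0.6850 = 1.4824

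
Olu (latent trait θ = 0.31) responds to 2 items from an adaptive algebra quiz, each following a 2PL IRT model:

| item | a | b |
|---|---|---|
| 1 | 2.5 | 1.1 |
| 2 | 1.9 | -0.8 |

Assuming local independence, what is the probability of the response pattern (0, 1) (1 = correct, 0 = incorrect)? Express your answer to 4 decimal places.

P(θ) = 1 / (1 + exp(−a(θ − b)))
P_1 = 1/(1+e^{1.9750}) = 0.1219
P_2 = 1/(1+e^{-2.1090}) = 0.8918
L = (1−P_1) × P_2 = 0.8781 × 0.8918 = 0.78311

0.7831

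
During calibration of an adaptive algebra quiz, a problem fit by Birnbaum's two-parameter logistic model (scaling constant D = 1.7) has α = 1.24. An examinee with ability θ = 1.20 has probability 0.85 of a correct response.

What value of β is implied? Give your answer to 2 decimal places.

P(θ) = 1 / (1 + exp(−D·α(θ − β)))
logit(0.85) = ln(0.85/0.15) = 1.7346
β = θ − logit/(1.7·α) = 1.20 − 1.7346/2.1080 = 0.3771

0.38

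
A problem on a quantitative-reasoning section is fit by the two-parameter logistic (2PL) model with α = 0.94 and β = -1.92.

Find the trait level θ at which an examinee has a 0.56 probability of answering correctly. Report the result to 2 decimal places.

-1.66

P(θ) = 1 / (1 + exp(−α(θ − β)))
logit = ln(0.5600/0.4400) = 0.2412
θ = β + logit/(α) = -1.92 + 0.2412/0.9400 = -1.6634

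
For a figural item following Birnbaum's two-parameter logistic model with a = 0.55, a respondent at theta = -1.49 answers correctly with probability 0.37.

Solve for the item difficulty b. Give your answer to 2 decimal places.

-0.52

P(theta) = 1 / (1 + exp(−a(theta − b)))
logit(0.37) = ln(0.37/0.63) = -0.5322
b = theta − logit/(a) = -1.49 − (-0.5322)/0.5500 = -0.5223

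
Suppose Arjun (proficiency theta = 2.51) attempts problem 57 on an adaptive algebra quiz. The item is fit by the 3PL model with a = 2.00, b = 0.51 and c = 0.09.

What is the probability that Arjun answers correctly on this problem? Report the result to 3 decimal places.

0.984

P(theta) = c + (1 − c) · 1 / (1 + exp(−a(theta − b)))
Exponent: 2.00 × (2.51 − 0.51) = 4.0000
1/(1 + e^{-4.0000}) = 0.9820
P = 0.09 + 0.91 × 0.9820 = 0.9836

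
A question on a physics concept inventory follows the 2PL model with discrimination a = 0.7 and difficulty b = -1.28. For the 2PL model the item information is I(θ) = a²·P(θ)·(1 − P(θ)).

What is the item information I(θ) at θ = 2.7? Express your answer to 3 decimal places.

0.027

P = 1/(1+e^{-2.7860}) = 0.9419
P(1−P) = 0.9419 × 0.0581 = 0.0547
I = a² × P(1−P) = 0.7² × 0.0547 = 0.02681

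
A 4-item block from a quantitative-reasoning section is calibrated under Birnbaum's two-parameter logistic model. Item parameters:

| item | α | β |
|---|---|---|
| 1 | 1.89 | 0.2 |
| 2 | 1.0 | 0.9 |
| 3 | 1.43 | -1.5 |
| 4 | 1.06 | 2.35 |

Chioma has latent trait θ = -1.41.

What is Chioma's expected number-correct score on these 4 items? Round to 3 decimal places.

0.686

P(θ) = 1 / (1 + exp(−α(θ − β)))
P_1 = 1/(1+e^{3.0429}) = 0.0455
P_2 = 1/(1+e^{2.3100}) = 0.0903
P_3 = 1/(1+e^{-0.1287}) = 0.5321
P_4 = 1/(1+e^{3.9856}) = 0.0182
E[score] = 0.0455 + 0.0903 + 0.5321 + 0.0182 = 0.6862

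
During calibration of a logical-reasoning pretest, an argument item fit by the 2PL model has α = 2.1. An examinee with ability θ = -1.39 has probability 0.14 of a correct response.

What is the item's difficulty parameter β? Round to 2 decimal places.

-0.53

P(θ) = 1 / (1 + exp(−α(θ − β)))
logit(0.14) = ln(0.14/0.86) = -1.8153
β = θ − logit/(α) = -1.39 − (-1.8153)/2.1000 = -0.5256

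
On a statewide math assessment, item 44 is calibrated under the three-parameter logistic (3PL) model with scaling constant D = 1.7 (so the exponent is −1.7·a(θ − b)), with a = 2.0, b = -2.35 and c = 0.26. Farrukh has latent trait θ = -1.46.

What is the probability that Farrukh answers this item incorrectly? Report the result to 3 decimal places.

0.034

P(θ) = c + (1 − c) · 1 / (1 + exp(−D·a(θ − b)))
Exponent: 1.7 × 2.0 × (-1.46 − (-2.35)) = 3.0260
1/(1 + e^{-3.0260}) = 0.9537
P = 0.26 + 0.74 × 0.9537 = 0.9658
P(incorrect) = 1 − 0.9658 = 0.0342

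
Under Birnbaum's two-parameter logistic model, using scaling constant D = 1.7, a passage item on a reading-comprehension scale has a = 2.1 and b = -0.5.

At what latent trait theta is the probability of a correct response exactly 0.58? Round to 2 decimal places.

P(theta) = 1 / (1 + exp(−D·a(theta − b)))
logit = ln(0.5800/0.4200) = 0.3228
theta = b + logit/(1.7·a) = -0.5 + 0.3228/3.5700 = -0.4096

-0.41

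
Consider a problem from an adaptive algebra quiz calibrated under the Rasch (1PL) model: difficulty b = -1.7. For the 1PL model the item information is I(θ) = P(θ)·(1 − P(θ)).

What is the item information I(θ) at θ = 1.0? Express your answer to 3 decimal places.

0.059

P = 1/(1+e^{-2.7000}) = 0.9370
P(1−P) = 0.9370 × 0.0630 = 0.0590
I = P(1−P) = 0.05901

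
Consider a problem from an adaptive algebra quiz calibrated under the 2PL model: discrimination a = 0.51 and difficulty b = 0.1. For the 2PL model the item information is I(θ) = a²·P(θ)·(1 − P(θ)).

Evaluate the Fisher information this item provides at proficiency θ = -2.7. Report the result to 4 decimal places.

0.0406

P = 1/(1+e^{1.4280}) = 0.1934
P(1−P) = 0.1934 × 0.8066 = 0.1560
I = a² × P(1−P) = 0.51² × 0.1560 = 0.04058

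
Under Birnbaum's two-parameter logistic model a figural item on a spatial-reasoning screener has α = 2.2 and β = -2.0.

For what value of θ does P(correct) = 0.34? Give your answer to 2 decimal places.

P(θ) = 1 / (1 + exp(−α(θ − β)))
logit = ln(0.3400/0.6600) = -0.6633
θ = β + logit/(α) = -2.0 + (-0.6633)/2.2000 = -2.3015

-2.30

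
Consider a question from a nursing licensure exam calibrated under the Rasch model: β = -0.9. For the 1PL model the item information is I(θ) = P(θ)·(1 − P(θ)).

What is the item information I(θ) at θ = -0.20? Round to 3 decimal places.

0.222

P = 1/(1+e^{-0.7000}) = 0.6682
P(1−P) = 0.6682 × 0.3318 = 0.2217
I = P(1−P) = 0.22171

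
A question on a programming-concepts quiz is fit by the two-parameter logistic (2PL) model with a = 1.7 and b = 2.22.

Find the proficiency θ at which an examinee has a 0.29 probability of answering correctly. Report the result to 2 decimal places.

1.69

P(θ) = 1 / (1 + exp(−a(θ − b)))
logit = ln(0.2900/0.7100) = -0.8954
θ = b + logit/(a) = 2.22 + (-0.8954)/1.7000 = 1.6933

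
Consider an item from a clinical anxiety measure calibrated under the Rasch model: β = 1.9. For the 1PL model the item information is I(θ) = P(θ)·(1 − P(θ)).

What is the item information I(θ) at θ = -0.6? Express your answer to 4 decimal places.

P = 1/(1+e^{2.5000}) = 0.0759
P(1−P) = 0.0759 × 0.9241 = 0.0701
I = P(1−P) = 0.07010

0.0701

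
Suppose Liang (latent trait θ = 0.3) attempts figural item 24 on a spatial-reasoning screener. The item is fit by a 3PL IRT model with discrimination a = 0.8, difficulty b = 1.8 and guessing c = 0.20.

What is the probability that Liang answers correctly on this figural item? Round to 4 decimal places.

0.3852

P(θ) = c + (1 − c) · 1 / (1 + exp(−a(θ − b)))
Exponent: 0.8 × (0.3 − 1.8) = -1.2000
1/(1 + e^{1.2000}) = 0.2315
P = 0.20 + 0.80 × 0.2315 = 0.3852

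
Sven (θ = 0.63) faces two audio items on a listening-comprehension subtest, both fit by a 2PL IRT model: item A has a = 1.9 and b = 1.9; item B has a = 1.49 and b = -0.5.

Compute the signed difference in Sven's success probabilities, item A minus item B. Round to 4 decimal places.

-0.7612

P(θ) = 1 / (1 + exp(−a(θ − b)))
P_A = 0.0822
P_B = 0.8434
P_A − P_B = -0.7612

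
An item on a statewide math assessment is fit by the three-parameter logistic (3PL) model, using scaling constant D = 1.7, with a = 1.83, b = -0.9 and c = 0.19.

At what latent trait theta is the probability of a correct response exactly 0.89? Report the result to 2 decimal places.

P(theta) = c + (1 − c) · 1 / (1 + exp(−D·a(theta − b)))
Remove guessing floor: (0.89 − 0.19)/(1 − 0.19) = 0.8642
logit = ln(0.8642/0.1358) = 1.8506
theta = b + logit/(1.7·a) = -0.9 + 1.8506/3.1110 = -0.3051

-0.31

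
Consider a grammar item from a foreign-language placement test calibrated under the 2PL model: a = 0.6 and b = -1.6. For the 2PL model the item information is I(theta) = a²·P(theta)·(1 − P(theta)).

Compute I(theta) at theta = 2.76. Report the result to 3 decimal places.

0.023

P = 1/(1+e^{-2.6160}) = 0.9319
P(1−P) = 0.9319 × 0.0681 = 0.0635
I = a² × P(1−P) = 0.6² × 0.0635 = 0.02285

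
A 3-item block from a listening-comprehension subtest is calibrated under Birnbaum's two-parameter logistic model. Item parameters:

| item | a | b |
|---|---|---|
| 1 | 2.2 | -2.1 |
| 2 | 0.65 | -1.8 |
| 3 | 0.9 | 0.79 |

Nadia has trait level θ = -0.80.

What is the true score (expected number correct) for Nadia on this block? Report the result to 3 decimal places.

P(θ) = 1 / (1 + exp(−a(θ − b)))
P_1 = 1/(1+e^{-2.8600}) = 0.9458
P_2 = 1/(1+e^{-0.6500}) = 0.6570
P_3 = 1/(1+e^{1.4310}) = 0.1929
E[score] = 0.9458 + 0.6570 + 0.1929 = 1.7958

1.796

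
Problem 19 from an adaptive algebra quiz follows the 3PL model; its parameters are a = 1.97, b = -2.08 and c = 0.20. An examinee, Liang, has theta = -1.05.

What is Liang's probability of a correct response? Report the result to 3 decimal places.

0.907

P(theta) = c + (1 − c) · 1 / (1 + exp(−a(theta − b)))
Exponent: 1.97 × (-1.05 − (-2.08)) = 2.0291
1/(1 + e^{-2.0291}) = 0.8838
P = 0.20 + 0.80 × 0.8838 = 0.9071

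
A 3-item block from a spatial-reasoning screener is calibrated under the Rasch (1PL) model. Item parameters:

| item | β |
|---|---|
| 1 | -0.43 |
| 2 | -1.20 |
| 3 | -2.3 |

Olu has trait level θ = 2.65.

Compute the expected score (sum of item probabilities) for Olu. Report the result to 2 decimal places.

P(θ) = 1 / (1 + exp(−(θ − β)))
P_1 = 1/(1+e^{-3.0800}) = 0.9561
P_2 = 1/(1+e^{-3.8500}) = 0.9792
P_3 = 1/(1+e^{-4.9500}) = 0.9930
E[score] = 0.9561 + 0.9792 + 0.9930 = 2.9282

2.93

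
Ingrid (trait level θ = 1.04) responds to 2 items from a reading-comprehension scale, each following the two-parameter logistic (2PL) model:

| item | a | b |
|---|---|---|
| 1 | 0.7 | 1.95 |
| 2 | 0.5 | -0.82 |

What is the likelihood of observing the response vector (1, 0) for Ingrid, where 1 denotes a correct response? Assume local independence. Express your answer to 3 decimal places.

P(θ) = 1 / (1 + exp(−a(θ − b)))
P_1 = 1/(1+e^{0.6370}) = 0.3459
P_2 = 1/(1+e^{-0.9300}) = 0.7171
L = P_1 × (1−P_2) = 0.3459 × 0.2829 = 0.09787

0.098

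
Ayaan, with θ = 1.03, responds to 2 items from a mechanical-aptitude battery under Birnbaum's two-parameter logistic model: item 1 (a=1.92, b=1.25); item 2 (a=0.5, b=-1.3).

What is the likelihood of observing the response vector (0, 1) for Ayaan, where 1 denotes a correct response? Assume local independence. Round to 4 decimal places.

P(θ) = 1 / (1 + exp(−a(θ − b)))
P_1 = 1/(1+e^{0.4224}) = 0.3959
P_2 = 1/(1+e^{-1.1650}) = 0.7622
L = (1−P_1) × P_2 = 0.6041 × 0.7622 = 0.46044

0.4604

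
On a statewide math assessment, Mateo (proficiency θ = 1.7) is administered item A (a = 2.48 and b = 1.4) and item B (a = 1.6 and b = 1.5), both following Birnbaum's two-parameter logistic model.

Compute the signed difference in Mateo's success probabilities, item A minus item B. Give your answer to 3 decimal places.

P(θ) = 1 / (1 + exp(−a(θ − b)))
P_A = 0.6779
P_B = 0.5793
P_A − P_B = 0.0985

0.099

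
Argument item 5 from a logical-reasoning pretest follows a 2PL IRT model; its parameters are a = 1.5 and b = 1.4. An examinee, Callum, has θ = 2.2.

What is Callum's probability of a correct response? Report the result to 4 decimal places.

P(θ) = 1 / (1 + exp(−a(θ − b)))
Exponent: 1.5 × (2.2 − 1.4) = 1.2000
1/(1 + e^{-1.2000}) = 0.7685

0.7685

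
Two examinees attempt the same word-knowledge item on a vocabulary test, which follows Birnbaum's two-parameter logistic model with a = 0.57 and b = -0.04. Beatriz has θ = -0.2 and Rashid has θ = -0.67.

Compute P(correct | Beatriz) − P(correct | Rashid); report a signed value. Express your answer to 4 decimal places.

0.0660

P(θ) = 1 / (1 + exp(−a(θ − b)))
P(Beatriz) = 0.4772  [exponent -0.0912]
P(Rashid) = 0.4112  [exponent -0.3591]
Difference = 0.4772 − 0.4112 = 0.0660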